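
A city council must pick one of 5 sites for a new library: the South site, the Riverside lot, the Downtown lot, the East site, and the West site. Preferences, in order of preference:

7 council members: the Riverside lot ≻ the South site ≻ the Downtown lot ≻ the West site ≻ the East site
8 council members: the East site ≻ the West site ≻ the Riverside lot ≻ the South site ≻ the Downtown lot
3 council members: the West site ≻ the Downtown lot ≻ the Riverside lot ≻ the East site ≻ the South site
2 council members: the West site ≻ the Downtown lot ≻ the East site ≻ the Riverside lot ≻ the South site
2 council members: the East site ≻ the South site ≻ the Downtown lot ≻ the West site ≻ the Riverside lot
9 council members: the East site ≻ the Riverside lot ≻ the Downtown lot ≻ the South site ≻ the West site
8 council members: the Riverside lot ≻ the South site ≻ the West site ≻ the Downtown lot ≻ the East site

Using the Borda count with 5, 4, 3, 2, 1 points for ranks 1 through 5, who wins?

the South site: 7·4 + 8·2 + 3·1 + 2·1 + 2·4 + 9·2 + 8·4 = 107
the Riverside lot: 7·5 + 8·3 + 3·3 + 2·2 + 2·1 + 9·4 + 8·5 = 150
the Downtown lot: 7·3 + 8·1 + 3·4 + 2·4 + 2·3 + 9·3 + 8·2 = 98
the East site: 7·1 + 8·5 + 3·2 + 2·3 + 2·5 + 9·5 + 8·1 = 122
the West site: 7·2 + 8·4 + 3·5 + 2·5 + 2·2 + 9·1 + 8·3 = 108
the Riverside lot has the highest Borda score (150).

the Riverside lot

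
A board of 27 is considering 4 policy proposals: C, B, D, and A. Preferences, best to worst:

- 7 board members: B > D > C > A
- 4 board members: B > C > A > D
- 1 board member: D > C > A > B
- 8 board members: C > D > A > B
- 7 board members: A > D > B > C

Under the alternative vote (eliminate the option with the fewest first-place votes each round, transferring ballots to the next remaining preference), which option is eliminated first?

D

Round 1: C 8, B 11, D 1, A 7. Eliminate D.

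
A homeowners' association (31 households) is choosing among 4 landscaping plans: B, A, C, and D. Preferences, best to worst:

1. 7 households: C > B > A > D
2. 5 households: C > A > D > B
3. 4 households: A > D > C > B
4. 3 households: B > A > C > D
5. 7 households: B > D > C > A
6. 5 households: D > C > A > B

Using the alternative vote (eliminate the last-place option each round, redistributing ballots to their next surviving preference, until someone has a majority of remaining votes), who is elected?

Round 1: B 10, A 4, C 12, D 5. Eliminate A.
Round 2: B 10, C 12, D 9. Eliminate D.
Round 3: B 10, C 21. C has a majority.

C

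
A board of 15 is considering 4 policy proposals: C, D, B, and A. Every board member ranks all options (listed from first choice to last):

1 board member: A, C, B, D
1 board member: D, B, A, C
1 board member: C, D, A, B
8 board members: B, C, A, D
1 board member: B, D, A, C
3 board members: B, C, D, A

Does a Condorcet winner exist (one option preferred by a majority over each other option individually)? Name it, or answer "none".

B

B vs C: 13–2 for B.
B vs D: 13–2 for B.
B vs A: 13–2 for B.
B beats every other option head-to-head.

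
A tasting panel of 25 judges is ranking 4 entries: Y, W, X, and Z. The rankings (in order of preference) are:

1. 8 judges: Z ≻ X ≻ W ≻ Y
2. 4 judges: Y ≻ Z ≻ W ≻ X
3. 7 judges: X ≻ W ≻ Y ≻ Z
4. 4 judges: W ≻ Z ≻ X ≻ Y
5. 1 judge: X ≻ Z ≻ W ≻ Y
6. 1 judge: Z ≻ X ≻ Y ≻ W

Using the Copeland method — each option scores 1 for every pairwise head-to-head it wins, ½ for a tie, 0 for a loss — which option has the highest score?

Y: loses to W, X, and Z → score 0.
W: beats Y; loses to X and Z → score 1.
X: beats Y and W; loses to Z → score 2.
Z: beats Y, W, and X → score 3.
Z has the best pairwise record.

Z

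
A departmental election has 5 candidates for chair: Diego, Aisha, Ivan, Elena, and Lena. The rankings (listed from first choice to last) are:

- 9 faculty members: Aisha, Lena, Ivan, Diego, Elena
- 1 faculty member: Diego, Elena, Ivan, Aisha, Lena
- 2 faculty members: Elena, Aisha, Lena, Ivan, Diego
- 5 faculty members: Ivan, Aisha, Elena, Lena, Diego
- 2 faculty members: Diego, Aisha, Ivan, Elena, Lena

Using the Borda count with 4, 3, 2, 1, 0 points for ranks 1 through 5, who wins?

Diego: 9·1 + 1·4 + 2·0 + 5·0 + 2·4 = 21
Aisha: 9·4 + 1·1 + 2·3 + 5·3 + 2·3 = 64
Ivan: 9·2 + 1·2 + 2·1 + 5·4 + 2·2 = 46
Elena: 9·0 + 1·3 + 2·4 + 5·2 + 2·1 = 23
Lena: 9·3 + 1·0 + 2·2 + 5·1 + 2·0 = 36
Aisha has the highest Borda score (64).

Aisha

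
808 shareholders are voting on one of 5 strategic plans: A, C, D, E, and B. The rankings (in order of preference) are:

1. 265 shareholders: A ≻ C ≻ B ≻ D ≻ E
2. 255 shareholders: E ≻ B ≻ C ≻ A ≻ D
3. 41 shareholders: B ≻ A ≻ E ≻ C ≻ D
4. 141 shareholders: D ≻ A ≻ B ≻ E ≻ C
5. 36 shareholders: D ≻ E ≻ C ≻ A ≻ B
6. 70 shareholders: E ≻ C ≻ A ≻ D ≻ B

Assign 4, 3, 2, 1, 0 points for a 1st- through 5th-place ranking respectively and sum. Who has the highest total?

A

A: 265·4 + 255·1 + 41·3 + 141·3 + 36·1 + 70·2 = 2037
C: 265·3 + 255·2 + 41·1 + 141·0 + 36·2 + 70·3 = 1628
D: 265·1 + 255·0 + 41·0 + 141·4 + 36·4 + 70·1 = 1043
E: 265·0 + 255·4 + 41·2 + 141·1 + 36·3 + 70·4 = 1631
B: 265·2 + 255·3 + 41·4 + 141·2 + 36·0 + 70·0 = 1741
A has the highest Borda score (2037).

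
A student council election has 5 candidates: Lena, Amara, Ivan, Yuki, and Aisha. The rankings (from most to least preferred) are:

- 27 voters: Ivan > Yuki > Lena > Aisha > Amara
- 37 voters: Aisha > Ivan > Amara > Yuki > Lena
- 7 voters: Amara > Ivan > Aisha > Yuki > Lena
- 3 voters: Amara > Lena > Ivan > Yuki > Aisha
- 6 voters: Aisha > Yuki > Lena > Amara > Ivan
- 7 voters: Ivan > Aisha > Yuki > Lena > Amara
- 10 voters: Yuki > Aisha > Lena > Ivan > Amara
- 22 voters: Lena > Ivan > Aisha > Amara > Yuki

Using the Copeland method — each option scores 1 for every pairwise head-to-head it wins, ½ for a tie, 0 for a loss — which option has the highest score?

Lena: beats Amara; loses to Ivan, Yuki, and Aisha → score 1.
Amara: beats Yuki; loses to Lena, Ivan, and Aisha → score 1.
Ivan: beats Lena, Amara, Yuki, and Aisha → score 4.
Yuki: beats Lena; loses to Amara, Ivan, and Aisha → score 1.
Aisha: beats Lena, Amara, and Yuki; loses to Ivan → score 3.
Ivan has the best pairwise record.

Ivan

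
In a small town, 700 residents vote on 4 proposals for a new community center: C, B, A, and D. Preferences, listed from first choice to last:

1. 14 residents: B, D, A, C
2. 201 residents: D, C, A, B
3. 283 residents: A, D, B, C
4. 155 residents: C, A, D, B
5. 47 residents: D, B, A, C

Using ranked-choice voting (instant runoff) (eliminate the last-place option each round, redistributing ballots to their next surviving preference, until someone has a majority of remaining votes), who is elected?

Round 1: C 155, B 14, A 283, D 248. Eliminate B.
Round 2: C 155, A 283, D 262. Eliminate C.
Round 3: A 438, D 262. A has a majority.

A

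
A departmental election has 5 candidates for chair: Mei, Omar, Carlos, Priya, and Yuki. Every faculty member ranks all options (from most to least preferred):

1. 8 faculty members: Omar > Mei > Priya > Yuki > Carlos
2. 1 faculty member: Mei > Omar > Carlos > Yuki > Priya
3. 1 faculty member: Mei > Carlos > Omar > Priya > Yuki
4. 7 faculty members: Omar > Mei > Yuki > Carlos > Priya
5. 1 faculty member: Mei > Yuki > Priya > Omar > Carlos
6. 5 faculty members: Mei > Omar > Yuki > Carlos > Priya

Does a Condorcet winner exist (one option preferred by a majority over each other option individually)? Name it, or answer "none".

Omar vs Mei: 15–8 for Omar.
Omar vs Carlos: 22–1 for Omar.
Omar vs Priya: 22–1 for Omar.
Omar vs Yuki: 22–1 for Omar.
Omar beats every other option head-to-head.

Omar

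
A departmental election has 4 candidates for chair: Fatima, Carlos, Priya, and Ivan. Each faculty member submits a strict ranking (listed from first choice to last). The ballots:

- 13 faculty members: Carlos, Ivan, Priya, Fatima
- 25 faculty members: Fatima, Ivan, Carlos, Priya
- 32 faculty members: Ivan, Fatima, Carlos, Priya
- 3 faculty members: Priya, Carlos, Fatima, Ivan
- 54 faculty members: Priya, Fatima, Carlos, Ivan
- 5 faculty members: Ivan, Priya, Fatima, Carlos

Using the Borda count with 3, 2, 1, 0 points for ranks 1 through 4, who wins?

Fatima

Fatima: 13·0 + 25·3 + 32·2 + 3·1 + 54·2 + 5·1 = 255
Carlos: 13·3 + 25·1 + 32·1 + 3·2 + 54·1 + 5·0 = 156
Priya: 13·1 + 25·0 + 32·0 + 3·3 + 54·3 + 5·2 = 194
Ivan: 13·2 + 25·2 + 32·3 + 3·0 + 54·0 + 5·3 = 187
Fatima has the highest Borda score (255).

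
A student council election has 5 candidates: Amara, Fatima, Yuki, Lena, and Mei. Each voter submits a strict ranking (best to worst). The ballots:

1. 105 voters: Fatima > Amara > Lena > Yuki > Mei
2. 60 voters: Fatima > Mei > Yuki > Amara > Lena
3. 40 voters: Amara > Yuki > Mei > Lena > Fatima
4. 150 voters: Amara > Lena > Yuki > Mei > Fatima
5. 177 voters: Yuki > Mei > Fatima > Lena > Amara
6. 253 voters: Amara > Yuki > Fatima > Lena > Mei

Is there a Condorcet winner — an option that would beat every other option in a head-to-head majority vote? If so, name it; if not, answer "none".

Amara vs Fatima: 443–342 for Amara.
Amara vs Yuki: 548–237 for Amara.
Amara vs Lena: 608–177 for Amara.
Amara vs Mei: 548–237 for Amara.
Amara beats every other option head-to-head.

Amara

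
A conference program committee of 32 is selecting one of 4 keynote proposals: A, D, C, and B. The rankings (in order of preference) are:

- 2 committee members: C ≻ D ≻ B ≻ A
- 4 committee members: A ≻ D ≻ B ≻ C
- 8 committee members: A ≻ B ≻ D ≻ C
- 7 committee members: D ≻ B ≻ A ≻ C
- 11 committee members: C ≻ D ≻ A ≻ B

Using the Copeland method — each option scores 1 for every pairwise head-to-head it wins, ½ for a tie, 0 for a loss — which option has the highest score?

A: beats C and B; loses to D → score 2.
D: beats A, C, and B → score 3.
C: loses to A, D, and B → score 0.
B: beats C; loses to A and D → score 1.
D has the best pairwise record.

D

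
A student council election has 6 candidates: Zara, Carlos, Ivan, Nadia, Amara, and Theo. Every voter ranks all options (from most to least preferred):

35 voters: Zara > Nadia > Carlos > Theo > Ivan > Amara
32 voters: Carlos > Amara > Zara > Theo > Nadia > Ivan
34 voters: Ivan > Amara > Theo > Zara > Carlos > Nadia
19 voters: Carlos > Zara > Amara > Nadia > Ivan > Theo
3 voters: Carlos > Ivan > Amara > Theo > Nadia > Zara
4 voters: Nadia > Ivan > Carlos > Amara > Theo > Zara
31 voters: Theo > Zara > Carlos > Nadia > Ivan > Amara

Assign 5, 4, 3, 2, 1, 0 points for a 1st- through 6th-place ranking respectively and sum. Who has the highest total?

Zara: 35·5 + 32·3 + 34·2 + 19·4 + 3·0 + 4·0 + 31·4 = 539
Carlos: 35·3 + 32·5 + 34·1 + 19·5 + 3·5 + 4·3 + 31·3 = 514
Ivan: 35·1 + 32·0 + 34·5 + 19·1 + 3·4 + 4·4 + 31·1 = 283
Nadia: 35·4 + 32·1 + 34·0 + 19·2 + 3·1 + 4·5 + 31·2 = 295
Amara: 35·0 + 32·4 + 34·4 + 19·3 + 3·3 + 4·2 + 31·0 = 338
Theo: 35·2 + 32·2 + 34·3 + 19·0 + 3·2 + 4·1 + 31·5 = 401
Zara has the highest Borda score (539).

Zara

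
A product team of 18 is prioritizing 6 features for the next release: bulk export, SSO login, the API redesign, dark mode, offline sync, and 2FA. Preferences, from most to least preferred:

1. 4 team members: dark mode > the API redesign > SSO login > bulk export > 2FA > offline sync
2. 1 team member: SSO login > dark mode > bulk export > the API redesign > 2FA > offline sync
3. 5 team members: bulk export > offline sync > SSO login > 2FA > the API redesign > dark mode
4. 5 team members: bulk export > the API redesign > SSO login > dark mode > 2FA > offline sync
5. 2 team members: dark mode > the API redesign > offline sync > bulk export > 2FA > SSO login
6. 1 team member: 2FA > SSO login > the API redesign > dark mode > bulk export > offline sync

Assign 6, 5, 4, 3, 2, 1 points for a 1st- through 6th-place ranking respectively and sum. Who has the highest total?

bulk export: 4·3 + 1·4 + 5·6 + 5·6 + 2·3 + 1·2 = 84
SSO login: 4·4 + 1·6 + 5·4 + 5·4 + 2·1 + 1·5 = 69
the API redesign: 4·5 + 1·3 + 5·2 + 5·5 + 2·5 + 1·4 = 72
dark mode: 4·6 + 1·5 + 5·1 + 5·3 + 2·6 + 1·3 = 64
offline sync: 4·1 + 1·1 + 5·5 + 5·1 + 2·4 + 1·1 = 44
2FA: 4·2 + 1·2 + 5·3 + 5·2 + 2·2 + 1·6 = 45
bulk export has the highest Borda score (84).

bulk export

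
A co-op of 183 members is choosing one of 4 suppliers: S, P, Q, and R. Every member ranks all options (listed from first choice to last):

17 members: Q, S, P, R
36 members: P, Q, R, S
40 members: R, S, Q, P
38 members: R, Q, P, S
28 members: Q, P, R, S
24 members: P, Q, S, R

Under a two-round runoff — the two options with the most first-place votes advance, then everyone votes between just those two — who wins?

Round 1 first-place votes: S 0, P 60, Q 45, R 78.
R and P advance.
Runoff: R is preferred to P by 78 voters; P by 105.
P wins the runoff.

P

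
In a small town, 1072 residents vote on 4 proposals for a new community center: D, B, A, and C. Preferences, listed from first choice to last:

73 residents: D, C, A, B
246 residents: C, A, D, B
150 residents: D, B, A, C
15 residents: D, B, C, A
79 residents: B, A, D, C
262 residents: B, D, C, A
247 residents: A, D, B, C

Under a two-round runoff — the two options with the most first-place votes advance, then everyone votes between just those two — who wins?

A

Round 1 first-place votes: D 238, B 341, A 247, C 246.
B and A advance.
Runoff: B is preferred to A by 506 voters; A by 566.
A wins the runoff.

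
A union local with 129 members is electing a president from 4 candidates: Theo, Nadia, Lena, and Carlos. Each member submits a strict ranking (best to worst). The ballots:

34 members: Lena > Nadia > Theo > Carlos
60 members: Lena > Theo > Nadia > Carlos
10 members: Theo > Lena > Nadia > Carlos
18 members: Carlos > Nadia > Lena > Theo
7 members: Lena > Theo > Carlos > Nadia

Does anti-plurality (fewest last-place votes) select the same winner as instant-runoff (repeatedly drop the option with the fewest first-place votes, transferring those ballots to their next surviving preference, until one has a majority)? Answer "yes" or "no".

yes

Anti-plurality — last-place votes: Theo 18, Nadia 7, Lena 0, Carlos 104. Winner: Lena.
Instant-runoff — R1 Theo 10, Nadia 0, Lena 101, Carlos 18 (Lena winner). Winner: Lena.
The two methods agree.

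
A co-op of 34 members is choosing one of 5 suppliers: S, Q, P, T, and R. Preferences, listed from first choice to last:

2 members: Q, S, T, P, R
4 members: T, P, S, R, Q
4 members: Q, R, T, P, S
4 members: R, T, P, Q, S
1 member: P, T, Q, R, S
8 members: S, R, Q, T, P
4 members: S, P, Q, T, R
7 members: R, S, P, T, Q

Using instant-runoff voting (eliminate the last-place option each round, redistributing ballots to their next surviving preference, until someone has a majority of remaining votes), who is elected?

Round 1: S 12, Q 6, P 1, T 4, R 11. Eliminate P.
Round 2: S 12, Q 6, T 5, R 11. Eliminate T.
Round 3: S 16, Q 7, R 11. Eliminate Q.
Round 4: S 18, R 16. S has a majority.

S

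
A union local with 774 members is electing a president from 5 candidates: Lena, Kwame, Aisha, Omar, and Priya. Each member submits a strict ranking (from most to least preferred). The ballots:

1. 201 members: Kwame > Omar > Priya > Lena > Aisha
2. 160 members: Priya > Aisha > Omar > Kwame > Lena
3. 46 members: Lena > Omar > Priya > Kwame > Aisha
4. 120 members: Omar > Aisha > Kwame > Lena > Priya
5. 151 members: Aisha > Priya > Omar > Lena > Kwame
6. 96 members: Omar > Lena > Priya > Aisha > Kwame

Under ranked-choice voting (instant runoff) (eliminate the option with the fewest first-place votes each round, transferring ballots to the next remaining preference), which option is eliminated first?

Round 1: Lena 46, Kwame 201, Aisha 151, Omar 216, Priya 160. Eliminate Lena.

Lena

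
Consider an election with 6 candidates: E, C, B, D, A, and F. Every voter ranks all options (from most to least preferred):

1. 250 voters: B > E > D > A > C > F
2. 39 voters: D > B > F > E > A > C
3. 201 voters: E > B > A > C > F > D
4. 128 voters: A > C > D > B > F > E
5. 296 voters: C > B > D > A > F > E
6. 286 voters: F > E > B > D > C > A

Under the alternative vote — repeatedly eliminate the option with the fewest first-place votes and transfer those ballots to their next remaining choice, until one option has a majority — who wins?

Round 1: E 201, C 296, B 250, D 39, A 128, F 286. Eliminate D.
Round 2: E 201, C 296, B 289, A 128, F 286. Eliminate A.
Round 3: E 201, C 424, B 289, F 286. Eliminate E.
Round 4: C 424, B 490, F 286. Eliminate F.
Round 5: C 424, B 776. B has a majority.

B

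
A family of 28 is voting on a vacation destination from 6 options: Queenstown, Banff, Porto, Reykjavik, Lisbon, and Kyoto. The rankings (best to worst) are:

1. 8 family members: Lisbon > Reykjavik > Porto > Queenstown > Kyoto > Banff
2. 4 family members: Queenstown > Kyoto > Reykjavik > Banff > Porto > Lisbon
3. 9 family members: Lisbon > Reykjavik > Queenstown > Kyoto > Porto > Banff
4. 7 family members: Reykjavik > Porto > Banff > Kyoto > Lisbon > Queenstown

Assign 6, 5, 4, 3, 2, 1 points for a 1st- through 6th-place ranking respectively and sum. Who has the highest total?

Reykjavik

Queenstown: 8·3 + 4·6 + 9·4 + 7·1 = 91
Banff: 8·1 + 4·3 + 9·1 + 7·4 = 57
Porto: 8·4 + 4·2 + 9·2 + 7·5 = 93
Reykjavik: 8·5 + 4·4 + 9·5 + 7·6 = 143
Lisbon: 8·6 + 4·1 + 9·6 + 7·2 = 120
Kyoto: 8·2 + 4·5 + 9·3 + 7·3 = 84
Reykjavik has the highest Borda score (143).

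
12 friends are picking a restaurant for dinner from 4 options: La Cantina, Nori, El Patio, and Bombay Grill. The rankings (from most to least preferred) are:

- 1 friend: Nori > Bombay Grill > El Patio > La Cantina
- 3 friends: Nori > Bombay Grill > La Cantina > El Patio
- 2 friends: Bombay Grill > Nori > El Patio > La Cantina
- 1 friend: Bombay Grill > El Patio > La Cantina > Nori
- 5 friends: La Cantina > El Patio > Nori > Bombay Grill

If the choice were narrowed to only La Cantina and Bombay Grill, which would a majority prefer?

Voters preferring La Cantina to Bombay Grill: 5; preferring Bombay Grill to La Cantina: 7.
Bombay Grill wins the head-to-head.

Bombay Grill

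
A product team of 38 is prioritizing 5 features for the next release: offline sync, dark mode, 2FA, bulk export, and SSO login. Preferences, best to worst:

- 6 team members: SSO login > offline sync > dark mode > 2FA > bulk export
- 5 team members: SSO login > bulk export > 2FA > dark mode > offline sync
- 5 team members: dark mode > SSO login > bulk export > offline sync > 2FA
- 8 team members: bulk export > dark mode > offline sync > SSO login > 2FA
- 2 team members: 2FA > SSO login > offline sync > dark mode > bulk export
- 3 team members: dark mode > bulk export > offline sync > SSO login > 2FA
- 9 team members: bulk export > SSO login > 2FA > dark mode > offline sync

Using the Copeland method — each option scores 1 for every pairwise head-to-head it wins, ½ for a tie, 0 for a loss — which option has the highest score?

offline sync: beats 2FA; loses to dark mode, bulk export, and SSO login → score 1.
dark mode: beats offline sync and 2FA; loses to bulk export and SSO login → score 2.
2FA: loses to offline sync, dark mode, bulk export, and SSO login → score 0.
bulk export: beats offline sync, dark mode, 2FA, and SSO login → score 4.
SSO login: beats offline sync, dark mode, and 2FA; loses to bulk export → score 3.
bulk export has the best pairwise record.

bulk export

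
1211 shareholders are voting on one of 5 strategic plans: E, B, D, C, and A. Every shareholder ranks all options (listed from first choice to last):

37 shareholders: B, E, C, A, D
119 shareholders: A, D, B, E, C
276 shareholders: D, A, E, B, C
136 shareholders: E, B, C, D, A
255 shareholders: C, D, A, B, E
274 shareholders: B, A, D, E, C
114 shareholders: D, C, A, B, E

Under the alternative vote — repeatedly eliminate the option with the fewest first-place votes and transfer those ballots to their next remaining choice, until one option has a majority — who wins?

D

Round 1: E 136, B 311, D 390, C 255, A 119. Eliminate A.
Round 2: E 136, B 311, D 509, C 255. Eliminate E.
Round 3: B 447, D 509, C 255. Eliminate C.
Round 4: B 447, D 764. D has a majority.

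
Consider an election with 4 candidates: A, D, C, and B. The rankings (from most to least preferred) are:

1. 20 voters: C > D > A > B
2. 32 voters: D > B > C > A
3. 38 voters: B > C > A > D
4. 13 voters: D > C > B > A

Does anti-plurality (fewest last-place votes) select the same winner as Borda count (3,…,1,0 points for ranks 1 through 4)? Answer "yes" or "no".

Anti-plurality — last-place votes: A 45, D 38, C 0, B 20. Winner: C.
Borda — scores: A 58, D 175, C 194, B 191. Winner: C.
The two methods agree.

yes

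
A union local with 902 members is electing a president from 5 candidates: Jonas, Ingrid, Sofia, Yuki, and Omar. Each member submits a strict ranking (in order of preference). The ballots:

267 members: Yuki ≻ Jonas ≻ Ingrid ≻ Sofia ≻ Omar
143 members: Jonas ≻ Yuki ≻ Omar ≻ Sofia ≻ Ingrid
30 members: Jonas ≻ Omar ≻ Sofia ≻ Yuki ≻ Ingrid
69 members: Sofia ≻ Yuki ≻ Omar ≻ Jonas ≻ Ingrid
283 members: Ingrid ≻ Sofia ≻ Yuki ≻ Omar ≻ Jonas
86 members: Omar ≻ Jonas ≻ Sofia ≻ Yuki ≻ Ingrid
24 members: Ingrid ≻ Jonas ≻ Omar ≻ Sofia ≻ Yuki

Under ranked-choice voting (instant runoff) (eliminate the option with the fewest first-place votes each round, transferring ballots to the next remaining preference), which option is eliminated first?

Sofia

Round 1: Jonas 173, Ingrid 307, Sofia 69, Yuki 267, Omar 86. Eliminate Sofia.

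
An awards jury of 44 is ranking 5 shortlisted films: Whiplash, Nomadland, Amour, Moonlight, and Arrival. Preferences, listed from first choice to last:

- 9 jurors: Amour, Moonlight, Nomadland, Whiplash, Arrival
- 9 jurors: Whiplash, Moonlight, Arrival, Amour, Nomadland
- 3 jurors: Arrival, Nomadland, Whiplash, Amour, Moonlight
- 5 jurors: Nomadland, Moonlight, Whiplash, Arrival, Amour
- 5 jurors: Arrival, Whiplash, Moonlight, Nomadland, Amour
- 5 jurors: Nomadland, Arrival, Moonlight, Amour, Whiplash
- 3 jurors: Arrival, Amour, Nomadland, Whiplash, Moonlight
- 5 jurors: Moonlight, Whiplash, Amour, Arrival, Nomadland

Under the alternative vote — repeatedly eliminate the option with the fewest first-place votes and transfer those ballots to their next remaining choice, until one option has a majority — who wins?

Round 1: Whiplash 9, Nomadland 10, Amour 9, Moonlight 5, Arrival 11. Eliminate Moonlight.
Round 2: Whiplash 14, Nomadland 10, Amour 9, Arrival 11. Eliminate Amour.
Round 3: Whiplash 14, Nomadland 19, Arrival 11. Eliminate Arrival.
Round 4: Whiplash 19, Nomadland 25. Nomadland has a majority.

Nomadland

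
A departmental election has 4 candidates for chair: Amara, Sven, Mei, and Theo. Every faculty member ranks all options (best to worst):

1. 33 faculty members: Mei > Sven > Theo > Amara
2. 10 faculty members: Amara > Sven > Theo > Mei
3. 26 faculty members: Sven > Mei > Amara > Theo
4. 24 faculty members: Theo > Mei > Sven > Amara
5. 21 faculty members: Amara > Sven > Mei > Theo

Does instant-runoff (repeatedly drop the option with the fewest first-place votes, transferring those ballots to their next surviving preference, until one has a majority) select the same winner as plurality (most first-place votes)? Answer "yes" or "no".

Instant-runoff — R1 Amara 31, Sven 26, Mei 33, Theo 24 (Theo out); R2 Amara 31, Sven 26, Mei 57 (Sven out); R3 Amara 31, Mei 83 (Mei winner). Winner: Mei.
Plurality — first-place votes: Amara 31, Sven 26, Mei 33, Theo 24. Winner: Mei.
The two methods agree.

yes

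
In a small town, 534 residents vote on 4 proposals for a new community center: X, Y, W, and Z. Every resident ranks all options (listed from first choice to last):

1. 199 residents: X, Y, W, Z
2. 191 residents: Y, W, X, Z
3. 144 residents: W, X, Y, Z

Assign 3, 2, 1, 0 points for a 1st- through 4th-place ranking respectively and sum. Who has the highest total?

X: 199·3 + 191·1 + 144·2 = 1076
Y: 199·2 + 191·3 + 144·1 = 1115
W: 199·1 + 191·2 + 144·3 = 1013
Z: 199·0 + 191·0 + 144·0 = 0
Y has the highest Borda score (1115).

Y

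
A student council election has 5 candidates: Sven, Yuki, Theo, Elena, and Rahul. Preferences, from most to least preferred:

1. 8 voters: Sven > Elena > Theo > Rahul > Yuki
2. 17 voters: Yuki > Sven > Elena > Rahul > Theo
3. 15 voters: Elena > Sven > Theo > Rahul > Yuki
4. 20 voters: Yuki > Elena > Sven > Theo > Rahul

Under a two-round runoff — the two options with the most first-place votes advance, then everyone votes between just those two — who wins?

Round 1 first-place votes: Sven 8, Yuki 37, Theo 0, Elena 15, Rahul 0.
Yuki and Elena advance.
Runoff: Yuki is preferred to Elena by 37 voters; Elena by 23.
Yuki wins the runoff.

Yuki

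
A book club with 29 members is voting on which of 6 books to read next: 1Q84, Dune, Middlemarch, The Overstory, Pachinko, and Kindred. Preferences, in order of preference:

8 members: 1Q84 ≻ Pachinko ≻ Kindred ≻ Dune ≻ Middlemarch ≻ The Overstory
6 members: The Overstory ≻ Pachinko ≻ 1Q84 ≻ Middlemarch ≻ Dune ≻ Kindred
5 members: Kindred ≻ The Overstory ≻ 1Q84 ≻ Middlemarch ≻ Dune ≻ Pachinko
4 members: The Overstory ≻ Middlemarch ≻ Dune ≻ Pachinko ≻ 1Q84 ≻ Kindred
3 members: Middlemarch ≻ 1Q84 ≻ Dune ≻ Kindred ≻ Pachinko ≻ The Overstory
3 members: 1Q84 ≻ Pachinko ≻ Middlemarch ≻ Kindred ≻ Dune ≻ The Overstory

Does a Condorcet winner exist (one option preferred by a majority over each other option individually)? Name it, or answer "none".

none

Checking pairwise contests:
The Overstory beats 1Q84 15–14.
1Q84 beats Dune 25–4.
1Q84 beats Middlemarch 22–7.
Kindred beats The Overstory 19–10.
1Q84 beats Pachinko 19–10.
1Q84 beats Kindred 24–5.
Every option loses at least one head-to-head, so there is no Condorcet winner.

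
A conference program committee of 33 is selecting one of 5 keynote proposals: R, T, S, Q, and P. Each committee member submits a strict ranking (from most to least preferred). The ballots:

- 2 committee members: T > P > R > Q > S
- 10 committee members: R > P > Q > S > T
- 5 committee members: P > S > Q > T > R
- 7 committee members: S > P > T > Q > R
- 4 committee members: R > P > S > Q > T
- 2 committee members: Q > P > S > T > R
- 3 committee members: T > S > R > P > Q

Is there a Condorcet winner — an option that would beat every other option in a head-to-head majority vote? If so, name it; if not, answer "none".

none

Checking pairwise contests:
T beats R 19–14.
S beats T 28–5.
P beats S 23–10.
R beats Q 19–14.
R beats P 17–16.
Every option loses at least one head-to-head, so there is no Condorcet winner.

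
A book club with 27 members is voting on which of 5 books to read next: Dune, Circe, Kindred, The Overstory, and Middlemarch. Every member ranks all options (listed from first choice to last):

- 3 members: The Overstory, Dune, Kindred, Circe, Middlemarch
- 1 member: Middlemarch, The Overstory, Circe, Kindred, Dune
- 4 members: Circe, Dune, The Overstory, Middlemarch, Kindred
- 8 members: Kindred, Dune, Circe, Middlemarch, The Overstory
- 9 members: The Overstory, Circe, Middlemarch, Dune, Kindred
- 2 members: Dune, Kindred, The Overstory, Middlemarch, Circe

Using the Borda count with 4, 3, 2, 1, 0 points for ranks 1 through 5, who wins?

Circe

Dune: 3·3 + 1·0 + 4·3 + 8·3 + 9·1 + 2·4 = 62
Circe: 3·1 + 1·2 + 4·4 + 8·2 + 9·3 + 2·0 = 64
Kindred: 3·2 + 1·1 + 4·0 + 8·4 + 9·0 + 2·3 = 45
The Overstory: 3·4 + 1·3 + 4·2 + 8·0 + 9·4 + 2·2 = 63
Middlemarch: 3·0 + 1·4 + 4·1 + 8·1 + 9·2 + 2·1 = 36
Circe has the highest Borda score (64).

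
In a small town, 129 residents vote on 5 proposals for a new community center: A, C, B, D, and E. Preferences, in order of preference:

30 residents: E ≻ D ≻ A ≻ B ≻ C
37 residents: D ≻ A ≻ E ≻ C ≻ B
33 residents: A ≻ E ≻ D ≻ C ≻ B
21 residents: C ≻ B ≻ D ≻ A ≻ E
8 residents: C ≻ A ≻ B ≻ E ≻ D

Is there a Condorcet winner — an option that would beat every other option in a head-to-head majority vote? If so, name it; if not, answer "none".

none

Checking pairwise contests:
D beats A 88–41.
A beats C 100–29.
A beats B 108–21.
E beats D 71–58.
A beats E 99–30.
Every option loses at least one head-to-head, so there is no Condorcet winner.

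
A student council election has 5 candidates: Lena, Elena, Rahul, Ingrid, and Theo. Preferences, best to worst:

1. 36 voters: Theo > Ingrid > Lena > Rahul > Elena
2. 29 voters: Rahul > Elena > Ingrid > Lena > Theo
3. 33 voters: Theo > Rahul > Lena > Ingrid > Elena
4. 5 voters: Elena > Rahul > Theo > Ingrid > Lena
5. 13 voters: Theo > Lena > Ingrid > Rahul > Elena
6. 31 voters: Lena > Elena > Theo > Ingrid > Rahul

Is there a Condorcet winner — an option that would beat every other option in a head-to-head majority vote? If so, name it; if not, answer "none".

Theo vs Lena: 87–60 for Theo.
Theo vs Elena: 82–65 for Theo.
Theo vs Rahul: 113–34 for Theo.
Theo vs Ingrid: 118–29 for Theo.
Theo beats every other option head-to-head.

Theo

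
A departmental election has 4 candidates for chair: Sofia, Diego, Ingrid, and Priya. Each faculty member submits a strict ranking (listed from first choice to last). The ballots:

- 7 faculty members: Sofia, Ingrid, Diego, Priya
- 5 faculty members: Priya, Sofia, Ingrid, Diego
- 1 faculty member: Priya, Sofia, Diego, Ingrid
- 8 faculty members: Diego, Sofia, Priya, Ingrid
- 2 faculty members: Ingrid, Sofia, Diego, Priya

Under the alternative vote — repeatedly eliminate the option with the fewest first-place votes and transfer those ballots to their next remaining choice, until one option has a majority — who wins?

Sofia

Round 1: Sofia 7, Diego 8, Ingrid 2, Priya 6. Eliminate Ingrid.
Round 2: Sofia 9, Diego 8, Priya 6. Eliminate Priya.
Round 3: Sofia 15, Diego 8. Sofia has a majority.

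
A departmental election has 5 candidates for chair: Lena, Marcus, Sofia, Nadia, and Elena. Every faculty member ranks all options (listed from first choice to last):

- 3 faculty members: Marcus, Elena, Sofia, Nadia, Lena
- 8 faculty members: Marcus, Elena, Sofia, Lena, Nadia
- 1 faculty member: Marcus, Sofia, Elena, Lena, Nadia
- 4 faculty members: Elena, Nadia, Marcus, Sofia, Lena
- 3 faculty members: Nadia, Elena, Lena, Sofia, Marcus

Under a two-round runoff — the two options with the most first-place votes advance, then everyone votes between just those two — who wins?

Marcus

Round 1 first-place votes: Lena 0, Marcus 12, Sofia 0, Nadia 3, Elena 4.
Marcus and Elena advance.
Runoff: Marcus is preferred to Elena by 12 voters; Elena by 7.
Marcus wins the runoff.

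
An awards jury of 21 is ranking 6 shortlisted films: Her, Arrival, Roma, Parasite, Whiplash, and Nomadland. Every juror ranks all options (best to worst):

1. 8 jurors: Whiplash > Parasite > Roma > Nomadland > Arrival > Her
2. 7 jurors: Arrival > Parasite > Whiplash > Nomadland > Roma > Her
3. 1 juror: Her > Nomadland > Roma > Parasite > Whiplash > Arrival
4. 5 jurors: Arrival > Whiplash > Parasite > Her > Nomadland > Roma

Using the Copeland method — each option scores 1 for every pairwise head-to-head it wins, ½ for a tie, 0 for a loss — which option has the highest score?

Her: loses to Arrival, Roma, Parasite, Whiplash, and Nomadland → score 0.
Arrival: beats Her, Roma, Parasite, Whiplash, and Nomadland → score 5.
Roma: beats Her; loses to Arrival, Parasite, Whiplash, and Nomadland → score 1.
Parasite: beats Her, Roma, and Nomadland; loses to Arrival and Whiplash → score 3.
Whiplash: beats Her, Roma, Parasite, and Nomadland; loses to Arrival → score 4.
Nomadland: beats Her and Roma; loses to Arrival, Parasite, and Whiplash → score 2.
Arrival has the best pairwise record.

Arrival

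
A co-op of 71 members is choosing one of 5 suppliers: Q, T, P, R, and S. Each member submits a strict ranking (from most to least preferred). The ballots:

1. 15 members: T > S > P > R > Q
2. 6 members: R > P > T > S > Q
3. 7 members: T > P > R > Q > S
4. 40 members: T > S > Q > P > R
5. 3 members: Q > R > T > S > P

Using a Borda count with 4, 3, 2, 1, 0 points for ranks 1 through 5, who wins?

Q: 15·0 + 6·0 + 7·1 + 40·2 + 3·4 = 99
T: 15·4 + 6·2 + 7·4 + 40·4 + 3·2 = 266
P: 15·2 + 6·3 + 7·3 + 40·1 + 3·0 = 109
R: 15·1 + 6·4 + 7·2 + 40·0 + 3·3 = 62
S: 15·3 + 6·1 + 7·0 + 40·3 + 3·1 = 174
T has the highest Borda score (266).

T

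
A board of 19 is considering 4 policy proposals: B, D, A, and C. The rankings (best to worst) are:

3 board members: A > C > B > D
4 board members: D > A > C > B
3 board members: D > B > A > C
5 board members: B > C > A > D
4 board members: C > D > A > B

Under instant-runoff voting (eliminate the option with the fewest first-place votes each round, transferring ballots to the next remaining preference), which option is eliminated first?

A

Round 1: B 5, D 7, A 3, C 4. Eliminate A.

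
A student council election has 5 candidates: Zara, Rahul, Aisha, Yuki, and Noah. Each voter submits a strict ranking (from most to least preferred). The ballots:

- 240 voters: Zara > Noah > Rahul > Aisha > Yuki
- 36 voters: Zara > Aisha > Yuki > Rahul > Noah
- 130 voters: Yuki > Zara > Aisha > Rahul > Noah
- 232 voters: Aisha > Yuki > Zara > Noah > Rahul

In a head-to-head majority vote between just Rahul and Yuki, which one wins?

Voters preferring Rahul to Yuki: 240; preferring Yuki to Rahul: 398.
Yuki wins the head-to-head.

Yuki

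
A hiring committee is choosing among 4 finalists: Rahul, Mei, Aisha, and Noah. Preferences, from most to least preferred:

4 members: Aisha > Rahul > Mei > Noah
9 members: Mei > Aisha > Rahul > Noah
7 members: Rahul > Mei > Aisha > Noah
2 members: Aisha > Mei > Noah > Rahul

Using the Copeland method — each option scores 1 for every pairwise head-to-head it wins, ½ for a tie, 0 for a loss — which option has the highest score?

Rahul: beats Noah; ties Mei; loses to Aisha → score 1.5.
Mei: beats Aisha and Noah; ties Rahul → score 2.5.
Aisha: beats Rahul and Noah; loses to Mei → score 2.
Noah: loses to Rahul, Mei, and Aisha → score 0.
Mei has the best pairwise record.

Mei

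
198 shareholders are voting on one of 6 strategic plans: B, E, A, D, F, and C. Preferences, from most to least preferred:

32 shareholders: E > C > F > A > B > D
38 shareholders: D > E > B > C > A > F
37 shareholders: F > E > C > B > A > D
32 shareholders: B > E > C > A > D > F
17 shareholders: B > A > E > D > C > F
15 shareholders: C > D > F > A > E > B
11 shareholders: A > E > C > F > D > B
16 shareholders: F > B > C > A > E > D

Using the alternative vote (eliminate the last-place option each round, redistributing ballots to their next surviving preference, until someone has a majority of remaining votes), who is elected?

Round 1: B 49, E 32, A 11, D 38, F 53, C 15. Eliminate A.
Round 2: B 49, E 43, D 38, F 53, C 15. Eliminate C.
Round 3: B 49, E 43, D 53, F 53. Eliminate E.
Round 4: B 49, D 53, F 96. Eliminate B.
Round 5: D 102, F 96. D has a majority.

D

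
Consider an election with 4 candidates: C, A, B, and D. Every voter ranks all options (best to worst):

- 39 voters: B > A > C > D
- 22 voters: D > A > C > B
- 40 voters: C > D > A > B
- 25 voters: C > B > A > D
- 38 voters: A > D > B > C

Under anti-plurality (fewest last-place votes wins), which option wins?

Last-place votes: C 38, A 0, B 62, D 64.
A is ranked last by the fewest voters, so A wins.

A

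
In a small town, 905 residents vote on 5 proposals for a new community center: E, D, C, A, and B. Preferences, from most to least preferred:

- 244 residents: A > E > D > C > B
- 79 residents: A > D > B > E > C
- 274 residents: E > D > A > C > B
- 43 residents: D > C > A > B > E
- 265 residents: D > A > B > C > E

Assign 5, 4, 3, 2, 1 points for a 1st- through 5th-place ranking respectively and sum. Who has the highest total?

E: 244·4 + 79·2 + 274·5 + 43·1 + 265·1 = 2812
D: 244·3 + 79·4 + 274·4 + 43·5 + 265·5 = 3684
C: 244·2 + 79·1 + 274·2 + 43·4 + 265·2 = 1817
A: 244·5 + 79·5 + 274·3 + 43·3 + 265·4 = 3626
B: 244·1 + 79·3 + 274·1 + 43·2 + 265·3 = 1636
D has the highest Borda score (3684).

D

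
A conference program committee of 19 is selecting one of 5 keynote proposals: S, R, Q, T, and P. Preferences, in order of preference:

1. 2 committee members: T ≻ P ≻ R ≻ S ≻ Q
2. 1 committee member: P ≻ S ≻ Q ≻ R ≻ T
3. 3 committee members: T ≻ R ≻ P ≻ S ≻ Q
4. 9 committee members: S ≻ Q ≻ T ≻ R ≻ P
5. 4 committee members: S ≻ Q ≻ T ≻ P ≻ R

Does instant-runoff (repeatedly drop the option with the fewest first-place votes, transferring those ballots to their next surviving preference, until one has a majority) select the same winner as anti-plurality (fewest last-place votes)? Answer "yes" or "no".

yes

Instant-runoff — R1 S 13, R 0, Q 0, T 5, P 1 (S winner). Winner: S.
Anti-plurality — last-place votes: S 0, R 4, Q 5, T 1, P 9. Winner: S.
The two methods agree.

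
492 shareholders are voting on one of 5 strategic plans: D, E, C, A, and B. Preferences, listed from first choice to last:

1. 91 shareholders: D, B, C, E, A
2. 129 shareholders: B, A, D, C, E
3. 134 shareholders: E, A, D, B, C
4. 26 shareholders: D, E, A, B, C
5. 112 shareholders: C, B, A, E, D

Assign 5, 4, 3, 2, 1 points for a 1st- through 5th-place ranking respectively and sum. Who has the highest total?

D: 91·5 + 129·3 + 134·3 + 26·5 + 112·1 = 1486
E: 91·2 + 129·1 + 134·5 + 26·4 + 112·2 = 1309
C: 91·3 + 129·2 + 134·1 + 26·1 + 112·5 = 1251
A: 91·1 + 129·4 + 134·4 + 26·3 + 112·3 = 1557
B: 91·4 + 129·5 + 134·2 + 26·2 + 112·4 = 1777
B has the highest Borda score (1777).

B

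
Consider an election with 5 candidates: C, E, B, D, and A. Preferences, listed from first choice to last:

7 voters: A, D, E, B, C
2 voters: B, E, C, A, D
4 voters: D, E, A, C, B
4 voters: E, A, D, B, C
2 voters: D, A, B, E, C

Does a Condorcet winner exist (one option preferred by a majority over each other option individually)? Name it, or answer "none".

Checking pairwise contests:
E beats C 19–0.
D beats E 13–6.
E beats B 15–4.
A beats D 13–6.
E beats A 10–9.
Every option loses at least one head-to-head, so there is no Condorcet winner.

none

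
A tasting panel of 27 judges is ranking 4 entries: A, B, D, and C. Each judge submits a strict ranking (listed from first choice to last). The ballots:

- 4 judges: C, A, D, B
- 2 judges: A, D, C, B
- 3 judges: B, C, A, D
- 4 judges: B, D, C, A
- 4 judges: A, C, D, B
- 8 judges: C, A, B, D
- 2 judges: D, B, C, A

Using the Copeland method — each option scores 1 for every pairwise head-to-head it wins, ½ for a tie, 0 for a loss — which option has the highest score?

A: beats B and D; loses to C → score 2.
B: beats D; loses to A and C → score 1.
D: loses to A, B, and C → score 0.
C: beats A, B, and D → score 3.
C has the best pairwise record.

C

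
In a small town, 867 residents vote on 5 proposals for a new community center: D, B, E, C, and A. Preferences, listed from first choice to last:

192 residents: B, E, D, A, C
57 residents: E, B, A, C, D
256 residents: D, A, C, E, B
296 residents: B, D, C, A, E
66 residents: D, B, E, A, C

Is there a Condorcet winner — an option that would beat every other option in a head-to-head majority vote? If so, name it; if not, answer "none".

B

B vs D: 545–322 for B.
B vs E: 554–313 for B.
B vs C: 611–256 for B.
B vs A: 611–256 for B.
B beats every other option head-to-head.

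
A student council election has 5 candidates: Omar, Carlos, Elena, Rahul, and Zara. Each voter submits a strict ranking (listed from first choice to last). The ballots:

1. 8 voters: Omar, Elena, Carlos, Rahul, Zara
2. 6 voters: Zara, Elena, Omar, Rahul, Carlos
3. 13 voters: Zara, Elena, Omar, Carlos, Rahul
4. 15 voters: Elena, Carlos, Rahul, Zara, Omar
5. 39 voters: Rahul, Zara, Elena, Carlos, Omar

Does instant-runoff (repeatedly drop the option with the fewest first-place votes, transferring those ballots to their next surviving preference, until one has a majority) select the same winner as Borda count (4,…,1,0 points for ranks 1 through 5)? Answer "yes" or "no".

yes

Instant-runoff — R1 Omar 8, Carlos 0, Elena 15, Rahul 39, Zara 19 (Carlos out); R2 Omar 8, Elena 15, Rahul 39, Zara 19 (Omar out); R3 Elena 23, Rahul 39, Zara 19 (Zara out); R4 Elena 42, Rahul 39 (Elena winner). Winner: Elena.
Borda — scores: Omar 70, Carlos 113, Elena 219, Rahul 200, Zara 208. Winner: Elena.
The two methods agree.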